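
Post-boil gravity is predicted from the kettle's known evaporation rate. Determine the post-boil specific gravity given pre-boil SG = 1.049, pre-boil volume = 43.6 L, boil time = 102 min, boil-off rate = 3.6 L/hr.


V_post = V_pre − rate·(t/60);  SG_post = 1 + (SG_pre−1)·V_pre/V_post
V_post = 43.6 − 3.6·(102/60) = 37.4800
SG_post = 1 + (1.049 − 1)·43.6/37.4800

1.0570


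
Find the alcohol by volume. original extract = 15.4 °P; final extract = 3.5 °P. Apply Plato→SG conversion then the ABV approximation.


SG = 259/(259 − P);  ABV = (OG − FG)·131.25
OG = 259/(259 − 15.4) = 1.0632
FG = 259/(259 − 3.5) = 1.0137
ABV = (1.0632 − 1.0137)·131.25

6.4995 % ABV


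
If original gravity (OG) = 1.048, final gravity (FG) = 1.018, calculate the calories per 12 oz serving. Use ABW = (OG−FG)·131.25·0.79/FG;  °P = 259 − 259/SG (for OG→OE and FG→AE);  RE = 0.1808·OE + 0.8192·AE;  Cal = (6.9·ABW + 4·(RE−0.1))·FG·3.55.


ABW = (1.048 − 1.018)·131.25·0.79/1.018 = 3.0556
OE = 259 − 259/1.048 = 11.8626 °P
AE = 259 − 259/1.018 = 4.5796 °P
RE = 0.1808·11.8626 + 0.8192·4.5796 = 5.8963 °P
Cal = (6.9·3.0556 + 4·(5.8963−0.1))·1.018·3.55

159.9843 kcal


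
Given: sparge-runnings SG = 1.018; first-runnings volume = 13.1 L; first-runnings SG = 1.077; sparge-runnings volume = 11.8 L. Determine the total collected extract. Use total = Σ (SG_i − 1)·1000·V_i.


first = (1.077 − 1)·1000·13.1 = 1008.7000
sparge = (1.018 − 1)·1000·11.8 = 212.4000
total = 1008.7000 + 212.4000

1221.1000 gravity·L


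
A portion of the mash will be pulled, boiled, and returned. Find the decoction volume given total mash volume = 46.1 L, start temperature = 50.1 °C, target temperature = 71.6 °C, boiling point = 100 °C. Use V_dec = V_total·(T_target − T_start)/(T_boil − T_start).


V_dec = 46.1·(71.6 − 50.1)/(100 − 50.1)

19.8627 L


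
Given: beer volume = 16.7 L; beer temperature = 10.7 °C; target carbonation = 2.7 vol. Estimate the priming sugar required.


residual = 14.695·(0.01821 + 0.09011·e^(−0.04·T));  sugar = (target − residual)·4.0·V
residual = 14.695·(0.01821 + 0.09011·e^(−0.04·10.7)) = 1.1307
sugar = (2.7 − 1.1307)·4.0·16.7

104.8291 g


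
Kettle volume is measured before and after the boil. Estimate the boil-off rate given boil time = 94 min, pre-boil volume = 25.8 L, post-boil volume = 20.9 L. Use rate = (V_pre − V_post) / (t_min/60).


rate = (25.8 − 20.9) / (94/60)

3.1277 L/hr


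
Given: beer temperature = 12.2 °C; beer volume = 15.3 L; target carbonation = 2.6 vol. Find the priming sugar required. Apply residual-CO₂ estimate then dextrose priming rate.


residual = 14.695·(0.01821 + 0.09011·e^(−0.04·T));  sugar = (target − residual)·4.0·V
residual = 14.695·(0.01821 + 0.09011·e^(−0.04·12.2)) = 1.0804
sugar = (2.6 − 1.0804)·4.0·15.3

92.9971 g


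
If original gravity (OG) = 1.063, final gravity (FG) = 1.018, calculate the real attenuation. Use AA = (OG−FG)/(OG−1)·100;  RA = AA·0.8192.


AA = (1.063 − 1.018)/(1.063 − 1)·100 = 71.4286
RA = 71.4286·0.8192

58.5143 %


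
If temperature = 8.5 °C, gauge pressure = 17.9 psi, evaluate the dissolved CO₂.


vols = (P + 14.695)·(0.01821 + 0.09011·e^(−0.04·T))
vols = (17.9 + 14.695)·(0.01821 + 0.09011·e^(−0.04·8.5))

2.6841 volumes


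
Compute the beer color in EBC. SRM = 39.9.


EBC = SRM · 1.97
EBC = 39.9 · 1.97

78.6030 EBC


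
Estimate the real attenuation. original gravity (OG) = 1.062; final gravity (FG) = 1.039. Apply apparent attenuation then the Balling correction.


AA = (OG−FG)/(OG−1)·100;  RA = AA·0.8192
AA = (1.062 − 1.039)/(1.062 − 1)·100 = 37.0968
RA = 37.0968·0.8192

30.3897 %


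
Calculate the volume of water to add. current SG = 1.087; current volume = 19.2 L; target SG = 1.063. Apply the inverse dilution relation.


V_water = V·((SG_curr − 1)/(SG_target − 1) − 1)
V_water = 19.2·((1.087 − 1)/(1.063 − 1) − 1)

7.3143 L


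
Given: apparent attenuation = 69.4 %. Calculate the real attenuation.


RA = AA · 0.8192
RA = 69.4 · 0.8192

56.8525 %


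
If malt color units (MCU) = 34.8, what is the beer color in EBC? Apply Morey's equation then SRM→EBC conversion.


SRM = 1.4922·MCU^0.6859;  EBC = SRM·1.97
SRM = 1.4922·34.8^0.6859 = 17.0293
EBC = 17.0293·1.97

33.5477 EBC


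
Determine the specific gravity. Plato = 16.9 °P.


SG = 259/(259 − P)
SG = 259/(259 − 16.9)

1.0698


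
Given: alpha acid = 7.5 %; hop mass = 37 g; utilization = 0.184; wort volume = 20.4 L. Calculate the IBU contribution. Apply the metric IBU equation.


IBU = (α/100)·mass·U·1000 / V
IBU = (7.5/100)·37·0.184·1000 / 20.4

25.0294 IBU


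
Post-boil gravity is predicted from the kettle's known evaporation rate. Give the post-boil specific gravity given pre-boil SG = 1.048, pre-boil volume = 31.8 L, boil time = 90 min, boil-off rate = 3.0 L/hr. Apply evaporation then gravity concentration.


V_post = V_pre − rate·(t/60);  SG_post = 1 + (SG_pre−1)·V_pre/V_post
V_post = 31.8 − 3.0·(90/60) = 27.3000
SG_post = 1 + (1.048 − 1)·31.8/27.3000

1.0559


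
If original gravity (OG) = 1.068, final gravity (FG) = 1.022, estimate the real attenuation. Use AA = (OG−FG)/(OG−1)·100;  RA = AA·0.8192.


AA = (1.068 − 1.022)/(1.068 − 1)·100 = 67.6471
RA = 67.6471·0.8192

55.4165 %


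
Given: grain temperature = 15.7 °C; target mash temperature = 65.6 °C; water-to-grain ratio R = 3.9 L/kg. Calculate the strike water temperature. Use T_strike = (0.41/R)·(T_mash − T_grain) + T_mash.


T_strike = (0.41/3.9)·(65.6 − 15.7) + 65.6

70.8459 °C


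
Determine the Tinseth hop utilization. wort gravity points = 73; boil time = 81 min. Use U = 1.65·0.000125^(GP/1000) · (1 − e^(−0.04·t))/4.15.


bigness = 1.65·0.000125^(73/1000) = 0.8562
boil_factor = (1 − e^(−0.04·81))/4.15 = 0.2315
U = 0.8562 · 0.2315

0.1982


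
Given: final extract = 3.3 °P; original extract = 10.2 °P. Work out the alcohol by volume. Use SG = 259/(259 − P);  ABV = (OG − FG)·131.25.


OG = 259/(259 − 10.2) = 1.0410
FG = 259/(259 − 3.3) = 1.0129
ABV = (1.0410 − 1.0129)·131.25

3.6869 % ABV


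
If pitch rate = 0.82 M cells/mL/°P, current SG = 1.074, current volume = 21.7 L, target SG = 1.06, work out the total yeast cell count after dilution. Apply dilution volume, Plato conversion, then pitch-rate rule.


V_w = V·((SG_c−1)/(SG_t−1)−1);  °P = 259 − 259/SG_t;  cells = rate·(V+V_w)·°P
V_w = 21.7·((1.074−1)/(1.06−1)−1) = 5.0633
V_final = 21.7 + 5.0633 = 26.7633
°P = 259 − 259/1.06 = 14.6604
cells = 0.82·26.7633·14.6604

321.7357 billion cells


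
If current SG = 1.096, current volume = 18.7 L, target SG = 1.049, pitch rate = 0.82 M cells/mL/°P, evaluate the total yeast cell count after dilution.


V_w = V·((SG_c−1)/(SG_t−1)−1);  °P = 259 − 259/SG_t;  cells = rate·(V+V_w)·°P
V_w = 18.7·((1.096−1)/(1.049−1)−1) = 17.9367
V_final = 18.7 + 17.9367 = 36.6367
°P = 259 − 259/1.049 = 12.0982
cells = 0.82·36.6367·12.0982

363.4553 billion cells


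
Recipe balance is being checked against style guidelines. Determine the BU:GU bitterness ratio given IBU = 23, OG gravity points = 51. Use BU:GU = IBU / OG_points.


BU:GU = 23 / 51

0.4510


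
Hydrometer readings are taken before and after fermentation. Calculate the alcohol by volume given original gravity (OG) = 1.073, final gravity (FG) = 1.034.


ABV = (OG − FG) · 131.25
ABV = (1.073 − 1.034) · 131.25

5.1187 % ABV


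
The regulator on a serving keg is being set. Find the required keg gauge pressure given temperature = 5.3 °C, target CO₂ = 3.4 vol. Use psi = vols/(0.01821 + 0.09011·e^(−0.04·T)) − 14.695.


psi = 3.4/(0.01821 + 0.09011·e^(−0.04·5.3)) − 14.695

22.6242 psi


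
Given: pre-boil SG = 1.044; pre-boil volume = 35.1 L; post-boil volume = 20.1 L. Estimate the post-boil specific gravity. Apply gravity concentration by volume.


SG_post = 1 + (SG_pre − 1)·V_pre/V_post
pts_pre = (1.044 − 1)·1000 = 44.0000
pts_post = 44.0000·35.1/20.1 = 76.8358
SG_post = 1 + 76.8358/1000

1.0768


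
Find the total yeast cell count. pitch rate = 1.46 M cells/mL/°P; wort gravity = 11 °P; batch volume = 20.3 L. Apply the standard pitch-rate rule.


cells (billions) = rate · V_L · °P
cells = 1.46 · 20.3 · 11

326.0180 billion cells


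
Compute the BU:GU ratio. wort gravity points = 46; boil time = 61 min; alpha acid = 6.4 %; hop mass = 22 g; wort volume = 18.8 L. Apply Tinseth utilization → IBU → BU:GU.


U = 1.65·0.000125^(GP/1000)·(1−e^(−0.04t))/4.15;  IBU = (α/100)·m·U·1000/V;  BU:GU = IBU/GP
U = 1.65·0.000125^(46/1000)·(1−e^(−0.04·61))/4.15 = 0.2400
IBU = (6.4/100)·22·0.2400·1000/18.8 = 17.9776
BU:GU = 17.9776/46

0.3908


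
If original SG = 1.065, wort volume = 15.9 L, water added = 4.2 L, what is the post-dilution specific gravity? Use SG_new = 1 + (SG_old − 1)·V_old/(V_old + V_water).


pts = (1.065 − 1)·1000·15.9/(15.9 + 4.2) = 51.4179
SG_new = 1 + 51.4179/1000

1.0514


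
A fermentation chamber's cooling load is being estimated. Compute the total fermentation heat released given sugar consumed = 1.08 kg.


Q = m_sugar · 590 kJ/kg
Q = 1.08 · 590

637.2000 kJ


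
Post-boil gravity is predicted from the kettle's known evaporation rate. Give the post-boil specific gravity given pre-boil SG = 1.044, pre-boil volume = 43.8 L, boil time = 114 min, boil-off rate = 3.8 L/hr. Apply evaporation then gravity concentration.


V_post = V_pre − rate·(t/60);  SG_post = 1 + (SG_pre−1)·V_pre/V_post
V_post = 43.8 − 3.8·(114/60) = 36.5800
SG_post = 1 + (1.044 − 1)·43.8/36.5800

1.0527


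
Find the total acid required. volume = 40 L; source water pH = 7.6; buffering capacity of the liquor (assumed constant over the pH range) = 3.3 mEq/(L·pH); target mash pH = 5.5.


acid = buffering capacity · (pH_source − pH_target) · V
acid = 3.3 · (7.6 − 5.5) · 40

277.2000 mEq


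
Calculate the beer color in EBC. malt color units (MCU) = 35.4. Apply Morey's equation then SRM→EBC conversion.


SRM = 1.4922·MCU^0.6859;  EBC = SRM·1.97
SRM = 1.4922·35.4^0.6859 = 17.2301
EBC = 17.2301·1.97

33.9433 EBC


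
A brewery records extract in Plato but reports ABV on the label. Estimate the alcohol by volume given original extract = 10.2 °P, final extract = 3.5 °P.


SG = 259/(259 − P);  ABV = (OG − FG)·131.25
OG = 259/(259 − 10.2) = 1.0410
FG = 259/(259 − 3.5) = 1.0137
ABV = (1.0410 − 1.0137)·131.25

3.5829 % ABV


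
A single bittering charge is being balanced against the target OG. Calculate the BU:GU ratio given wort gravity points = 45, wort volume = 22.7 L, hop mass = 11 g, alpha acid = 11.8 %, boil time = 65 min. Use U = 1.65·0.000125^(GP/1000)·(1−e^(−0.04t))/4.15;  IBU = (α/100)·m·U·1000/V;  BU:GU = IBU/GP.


U = 1.65·0.000125^(45/1000)·(1−e^(−0.04·65))/4.15 = 0.2456
IBU = (11.8/100)·11·0.2456·1000/22.7 = 14.0452
BU:GU = 14.0452/45

0.3121


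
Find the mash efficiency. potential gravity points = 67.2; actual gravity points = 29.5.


efficiency = actual / potential × 100
efficiency = 29.5 / 67.2 × 100

43.8988 %


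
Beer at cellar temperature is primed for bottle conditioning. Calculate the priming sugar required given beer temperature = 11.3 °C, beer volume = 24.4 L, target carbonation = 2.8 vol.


residual = 14.695·(0.01821 + 0.09011·e^(−0.04·T));  sugar = (target − residual)·4.0·V
residual = 14.695·(0.01821 + 0.09011·e^(−0.04·11.3)) = 1.1102
sugar = (2.8 − 1.1102)·4.0·24.4

164.9211 g


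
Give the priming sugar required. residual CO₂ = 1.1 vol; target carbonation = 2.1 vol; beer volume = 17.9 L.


sugar = (target − residual)·4.0·V
sugar = (2.1 − 1.1)·4.0·17.9

71.6000 g


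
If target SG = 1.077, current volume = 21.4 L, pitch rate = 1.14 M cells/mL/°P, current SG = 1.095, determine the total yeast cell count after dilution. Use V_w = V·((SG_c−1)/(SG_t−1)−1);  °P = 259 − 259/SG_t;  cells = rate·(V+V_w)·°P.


V_w = 21.4·((1.095−1)/(1.077−1)−1) = 5.0026
V_final = 21.4 + 5.0026 = 26.4026
°P = 259 − 259/1.077 = 18.5172
cells = 1.14·26.4026·18.5172

557.3478 billion cells


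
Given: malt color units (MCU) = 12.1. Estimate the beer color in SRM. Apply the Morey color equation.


SRM = 1.4922 · MCU^0.6859
SRM = 1.4922 · 12.1^0.6859

8.2511 SRM


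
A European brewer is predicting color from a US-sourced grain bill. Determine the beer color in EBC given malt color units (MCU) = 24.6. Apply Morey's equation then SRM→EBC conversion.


SRM = 1.4922·MCU^0.6859;  EBC = SRM·1.97
SRM = 1.4922·24.6^0.6859 = 13.4236
EBC = 13.4236·1.97

26.4445 EBC


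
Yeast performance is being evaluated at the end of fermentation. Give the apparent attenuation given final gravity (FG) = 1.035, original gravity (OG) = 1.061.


AA = (OG − FG)/(OG − 1) · 100
AA = (1.061 − 1.035)/(1.061 − 1) · 100

42.6230 %


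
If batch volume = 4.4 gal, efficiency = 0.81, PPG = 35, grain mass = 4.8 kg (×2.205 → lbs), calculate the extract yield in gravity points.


points = lbs × PPG × eff / vol
lbs = 4.8 × 2.205 = 10.5840
points = 10.5840 × 35 × 0.81 / 4.4

68.1946 points


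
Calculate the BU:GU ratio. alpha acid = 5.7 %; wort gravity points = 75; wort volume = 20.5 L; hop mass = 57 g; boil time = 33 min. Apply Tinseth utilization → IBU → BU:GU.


U = 1.65·0.000125^(GP/1000)·(1−e^(−0.04t))/4.15;  IBU = (α/100)·m·U·1000/V;  BU:GU = IBU/GP
U = 1.65·0.000125^(75/1000)·(1−e^(−0.04·33))/4.15 = 0.1485
IBU = (5.7/100)·57·0.1485·1000/20.5 = 23.5355
BU:GU = 23.5355/75

0.3138


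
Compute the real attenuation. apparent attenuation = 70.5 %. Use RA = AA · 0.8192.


RA = 70.5 · 0.8192

57.7536 %


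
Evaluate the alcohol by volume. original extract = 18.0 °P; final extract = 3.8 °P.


SG = 259/(259 − P);  ABV = (OG − FG)·131.25
OG = 259/(259 − 18.0) = 1.0747
FG = 259/(259 − 3.8) = 1.0149
ABV = (1.0747 − 1.0149)·131.25

7.8486 % ABV


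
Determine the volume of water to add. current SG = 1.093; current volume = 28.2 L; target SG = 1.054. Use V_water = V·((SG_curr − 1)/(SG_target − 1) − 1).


V_water = 28.2·((1.093 − 1)/(1.054 − 1) − 1)

20.3667 L


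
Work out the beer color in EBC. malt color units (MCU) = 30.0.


SRM = 1.4922·MCU^0.6859;  EBC = SRM·1.97
SRM = 1.4922·30.0^0.6859 = 15.3810
EBC = 15.3810·1.97

30.3006 EBC


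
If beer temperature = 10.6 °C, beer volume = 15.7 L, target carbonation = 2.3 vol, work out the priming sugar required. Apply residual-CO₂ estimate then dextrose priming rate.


residual = 14.695·(0.01821 + 0.09011·e^(−0.04·T));  sugar = (target − residual)·4.0·V
residual = 14.695·(0.01821 + 0.09011·e^(−0.04·10.6)) = 1.1342
sugar = (2.3 − 1.1342)·4.0·15.7

73.2146 g


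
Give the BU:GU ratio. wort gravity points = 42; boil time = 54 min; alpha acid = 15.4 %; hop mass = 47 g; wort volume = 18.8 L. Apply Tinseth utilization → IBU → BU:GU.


U = 1.65·0.000125^(GP/1000)·(1−e^(−0.04t))/4.15;  IBU = (α/100)·m·U·1000/V;  BU:GU = IBU/GP
U = 1.65·0.000125^(42/1000)·(1−e^(−0.04·54))/4.15 = 0.2412
IBU = (15.4/100)·47·0.2412·1000/18.8 = 92.8433
BU:GU = 92.8433/42

2.2106


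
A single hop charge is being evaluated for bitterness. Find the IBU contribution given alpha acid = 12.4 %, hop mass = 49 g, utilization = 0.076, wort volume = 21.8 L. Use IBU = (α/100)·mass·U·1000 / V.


IBU = (12.4/100)·49·0.076·1000 / 21.8

21.1824 IBU


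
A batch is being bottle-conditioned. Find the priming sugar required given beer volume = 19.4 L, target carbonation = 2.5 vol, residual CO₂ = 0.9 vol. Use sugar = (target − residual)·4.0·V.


sugar = (2.5 − 0.9)·4.0·19.4

124.1600 g


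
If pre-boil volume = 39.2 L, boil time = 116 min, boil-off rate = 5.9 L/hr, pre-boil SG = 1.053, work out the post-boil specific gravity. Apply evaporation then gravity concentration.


V_post = V_pre − rate·(t/60);  SG_post = 1 + (SG_pre−1)·V_pre/V_post
V_post = 39.2 − 5.9·(116/60) = 27.7933
SG_post = 1 + (1.053 − 1)·39.2/27.7933

1.0748


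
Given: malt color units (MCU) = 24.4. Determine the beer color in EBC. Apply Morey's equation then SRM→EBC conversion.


SRM = 1.4922·MCU^0.6859;  EBC = SRM·1.97
SRM = 1.4922·24.4^0.6859 = 13.3487
EBC = 13.3487·1.97

26.2969 EBC


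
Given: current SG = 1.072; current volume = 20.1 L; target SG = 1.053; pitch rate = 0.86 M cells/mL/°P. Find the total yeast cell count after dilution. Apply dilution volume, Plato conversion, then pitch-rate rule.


V_w = V·((SG_c−1)/(SG_t−1)−1);  °P = 259 − 259/SG_t;  cells = rate·(V+V_w)·°P
V_w = 20.1·((1.072−1)/(1.053−1)−1) = 7.2057
V_final = 20.1 + 7.2057 = 27.3057
°P = 259 − 259/1.053 = 13.0361
cells = 0.86·27.3057·13.0361

306.1247 billion cells


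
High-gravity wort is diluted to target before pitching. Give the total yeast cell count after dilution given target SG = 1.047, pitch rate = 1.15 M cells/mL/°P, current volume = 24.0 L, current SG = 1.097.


V_w = V·((SG_c−1)/(SG_t−1)−1);  °P = 259 − 259/SG_t;  cells = rate·(V+V_w)·°P
V_w = 24.0·((1.097−1)/(1.047−1)−1) = 25.5319
V_final = 24.0 + 25.5319 = 49.5319
°P = 259 − 259/1.047 = 11.6266
cells = 1.15·49.5319·11.6266

662.2682 billion cells


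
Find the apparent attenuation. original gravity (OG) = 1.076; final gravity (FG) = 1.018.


AA = (OG − FG)/(OG − 1) · 100
AA = (1.076 − 1.018)/(1.076 − 1) · 100

76.3158 %


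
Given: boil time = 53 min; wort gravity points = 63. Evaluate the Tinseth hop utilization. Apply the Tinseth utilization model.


U = 1.65·0.000125^(GP/1000) · (1 − e^(−0.04·t))/4.15
bigness = 1.65·0.000125^(63/1000) = 0.9367
boil_factor = (1 − e^(−0.04·53))/4.15 = 0.2120
U = 0.9367 · 0.2120

0.1986


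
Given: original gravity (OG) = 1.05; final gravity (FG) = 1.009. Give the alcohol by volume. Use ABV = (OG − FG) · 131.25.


ABV = (1.05 − 1.009) · 131.25

5.3813 % ABV


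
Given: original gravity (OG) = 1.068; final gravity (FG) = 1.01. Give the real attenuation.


AA = (OG−FG)/(OG−1)·100;  RA = AA·0.8192
AA = (1.068 − 1.01)/(1.068 − 1)·100 = 85.2941
RA = 85.2941·0.8192

69.8729 %


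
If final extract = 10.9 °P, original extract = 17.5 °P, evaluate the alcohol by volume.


SG = 259/(259 − P);  ABV = (OG − FG)·131.25
OG = 259/(259 − 17.5) = 1.0725
FG = 259/(259 − 10.9) = 1.0439
ABV = (1.0725 − 1.0439)·131.25

3.7445 % ABV


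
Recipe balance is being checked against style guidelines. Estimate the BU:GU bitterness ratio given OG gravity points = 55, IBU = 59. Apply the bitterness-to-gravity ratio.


BU:GU = IBU / OG_points
BU:GU = 59 / 55

1.0727


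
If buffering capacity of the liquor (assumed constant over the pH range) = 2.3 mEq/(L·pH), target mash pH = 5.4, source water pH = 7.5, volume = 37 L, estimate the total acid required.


acid = buffering capacity · (pH_source − pH_target) · V
acid = 2.3 · (7.5 − 5.4) · 37

178.7100 mEq


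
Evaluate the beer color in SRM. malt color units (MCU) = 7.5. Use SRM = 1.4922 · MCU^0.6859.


SRM = 1.4922 · 7.5^0.6859

5.9434 SRM


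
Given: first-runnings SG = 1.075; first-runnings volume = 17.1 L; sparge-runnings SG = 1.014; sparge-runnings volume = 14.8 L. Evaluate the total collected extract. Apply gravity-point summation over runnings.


total = Σ (SG_i − 1)·1000·V_i
first = (1.075 − 1)·1000·17.1 = 1282.5000
sparge = (1.014 − 1)·1000·14.8 = 207.2000
total = 1282.5000 + 207.2000

1489.7000 gravity·L


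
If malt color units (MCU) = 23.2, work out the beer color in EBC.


SRM = 1.4922·MCU^0.6859;  EBC = SRM·1.97
SRM = 1.4922·23.2^0.6859 = 12.8948
EBC = 12.8948·1.97

25.4028 EBC


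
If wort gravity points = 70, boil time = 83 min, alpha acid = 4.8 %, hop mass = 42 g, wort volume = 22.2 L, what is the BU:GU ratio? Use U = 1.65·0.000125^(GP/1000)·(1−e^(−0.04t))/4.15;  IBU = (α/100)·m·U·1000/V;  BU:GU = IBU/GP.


U = 1.65·0.000125^(70/1000)·(1−e^(−0.04·83))/4.15 = 0.2043
IBU = (4.8/100)·42·0.2043·1000/22.2 = 18.5509
BU:GU = 18.5509/70

0.2650


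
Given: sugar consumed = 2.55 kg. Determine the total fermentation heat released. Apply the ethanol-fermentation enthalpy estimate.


Q = m_sugar · 590 kJ/kg
Q = 2.55 · 590

1504.5000 kJ


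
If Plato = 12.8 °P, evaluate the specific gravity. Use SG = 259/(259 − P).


SG = 259/(259 − 12.8)

1.0520


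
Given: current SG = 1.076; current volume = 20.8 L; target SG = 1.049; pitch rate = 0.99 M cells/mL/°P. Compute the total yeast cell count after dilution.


V_w = V·((SG_c−1)/(SG_t−1)−1);  °P = 259 − 259/SG_t;  cells = rate·(V+V_w)·°P
V_w = 20.8·((1.076−1)/(1.049−1)−1) = 11.4612
V_final = 20.8 + 11.4612 = 32.2612
°P = 259 − 259/1.049 = 12.0982
cells = 0.99·32.2612·12.0982

386.3994 billion cells


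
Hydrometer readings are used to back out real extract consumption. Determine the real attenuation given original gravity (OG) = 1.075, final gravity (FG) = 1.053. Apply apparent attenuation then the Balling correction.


AA = (OG−FG)/(OG−1)·100;  RA = AA·0.8192
AA = (1.075 − 1.053)/(1.075 − 1)·100 = 29.3333
RA = 29.3333·0.8192

24.0299 %


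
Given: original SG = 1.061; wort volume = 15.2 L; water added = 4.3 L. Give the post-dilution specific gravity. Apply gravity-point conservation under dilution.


SG_new = 1 + (SG_old − 1)·V_old/(V_old + V_water)
pts = (1.061 − 1)·1000·15.2/(15.2 + 4.3) = 47.5487
SG_new = 1 + 47.5487/1000

1.0475


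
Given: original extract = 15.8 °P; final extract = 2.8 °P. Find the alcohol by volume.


SG = 259/(259 − P);  ABV = (OG − FG)·131.25
OG = 259/(259 − 15.8) = 1.0650
FG = 259/(259 − 2.8) = 1.0109
ABV = (1.0650 − 1.0109)·131.25

7.0925 % ABV


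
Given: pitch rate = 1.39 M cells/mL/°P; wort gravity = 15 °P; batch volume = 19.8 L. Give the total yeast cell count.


cells (billions) = rate · V_L · °P
cells = 1.39 · 19.8 · 15

412.8300 billion cells


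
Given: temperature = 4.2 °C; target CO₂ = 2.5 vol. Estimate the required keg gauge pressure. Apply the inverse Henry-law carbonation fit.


psi = vols/(0.01821 + 0.09011·e^(−0.04·T)) − 14.695
psi = 2.5/(0.01821 + 0.09011·e^(−0.04·4.2)) − 14.695

11.7923 psi


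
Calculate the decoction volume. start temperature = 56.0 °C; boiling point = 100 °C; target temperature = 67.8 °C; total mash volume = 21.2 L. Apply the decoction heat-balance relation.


V_dec = V_total·(T_target − T_start)/(T_boil − T_start)
V_dec = 21.2·(67.8 − 56.0)/(100 − 56.0)

5.6855 L


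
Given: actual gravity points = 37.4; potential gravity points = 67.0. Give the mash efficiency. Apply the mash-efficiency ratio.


efficiency = actual / potential × 100
efficiency = 37.4 / 67.0 × 100

55.8209 %


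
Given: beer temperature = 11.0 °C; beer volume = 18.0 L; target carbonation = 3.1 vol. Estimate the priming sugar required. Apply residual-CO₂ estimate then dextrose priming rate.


residual = 14.695·(0.01821 + 0.09011·e^(−0.04·T));  sugar = (target − residual)·4.0·V
residual = 14.695·(0.01821 + 0.09011·e^(−0.04·11.0)) = 1.1204
sugar = (3.1 − 1.1204)·4.0·18.0

142.5307 g


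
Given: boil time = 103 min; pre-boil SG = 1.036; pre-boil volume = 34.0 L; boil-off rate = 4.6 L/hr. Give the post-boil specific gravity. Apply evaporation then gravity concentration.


V_post = V_pre − rate·(t/60);  SG_post = 1 + (SG_pre−1)·V_pre/V_post
V_post = 34.0 − 4.6·(103/60) = 26.1033
SG_post = 1 + (1.036 − 1)·34.0/26.1033

1.0469


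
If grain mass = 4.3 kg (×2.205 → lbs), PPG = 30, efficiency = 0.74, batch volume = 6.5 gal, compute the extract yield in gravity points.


points = lbs × PPG × eff / vol
lbs = 4.3 × 2.205 = 9.4815
points = 9.4815 × 30 × 0.74 / 6.5

32.3830 points


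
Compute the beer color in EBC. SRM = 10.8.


EBC = SRM · 1.97
EBC = 10.8 · 1.97

21.2760 EBC


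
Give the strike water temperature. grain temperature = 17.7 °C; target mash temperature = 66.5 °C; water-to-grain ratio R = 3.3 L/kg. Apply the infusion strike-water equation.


T_strike = (0.41/R)·(T_mash − T_grain) + T_mash
T_strike = (0.41/3.3)·(66.5 − 17.7) + 66.5

72.5630 °C


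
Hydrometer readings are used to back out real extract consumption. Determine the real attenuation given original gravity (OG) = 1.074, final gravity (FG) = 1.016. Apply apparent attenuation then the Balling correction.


AA = (OG−FG)/(OG−1)·100;  RA = AA·0.8192
AA = (1.074 − 1.016)/(1.074 − 1)·100 = 78.3784
RA = 78.3784·0.8192

64.2076 %


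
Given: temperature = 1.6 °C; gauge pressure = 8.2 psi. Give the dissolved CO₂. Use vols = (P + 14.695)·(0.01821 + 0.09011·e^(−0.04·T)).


vols = (8.2 + 14.695)·(0.01821 + 0.09011·e^(−0.04·1.6))

2.3521 volumes


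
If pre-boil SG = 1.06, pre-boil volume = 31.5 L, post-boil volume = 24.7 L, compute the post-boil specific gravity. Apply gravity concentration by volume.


SG_post = 1 + (SG_pre − 1)·V_pre/V_post
pts_pre = (1.06 − 1)·1000 = 60.0000
pts_post = 60.0000·31.5/24.7 = 76.5182
SG_post = 1 + 76.5182/1000

1.0765


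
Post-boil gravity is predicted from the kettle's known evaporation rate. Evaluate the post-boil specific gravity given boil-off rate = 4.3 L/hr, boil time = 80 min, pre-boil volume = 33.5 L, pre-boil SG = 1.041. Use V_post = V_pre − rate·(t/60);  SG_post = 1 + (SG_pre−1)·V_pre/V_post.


V_post = 33.5 − 4.3·(80/60) = 27.7667
SG_post = 1 + (1.041 − 1)·33.5/27.7667

1.0495


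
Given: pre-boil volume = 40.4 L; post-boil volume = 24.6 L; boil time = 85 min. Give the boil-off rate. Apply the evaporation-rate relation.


rate = (V_pre − V_post) / (t_min/60)
rate = (40.4 − 24.6) / (85/60)

11.1529 L/hr


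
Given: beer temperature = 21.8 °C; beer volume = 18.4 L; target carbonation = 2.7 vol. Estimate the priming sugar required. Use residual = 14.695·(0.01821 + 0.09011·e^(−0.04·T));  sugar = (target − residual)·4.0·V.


residual = 14.695·(0.01821 + 0.09011·e^(−0.04·21.8)) = 0.8212
sugar = (2.7 − 0.8212)·4.0·18.4

138.2761 g


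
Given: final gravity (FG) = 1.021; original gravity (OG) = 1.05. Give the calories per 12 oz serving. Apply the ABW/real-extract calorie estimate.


ABW = (OG−FG)·131.25·0.79/FG;  °P = 259 − 259/SG (for OG→OE and FG→AE);  RE = 0.1808·OE + 0.8192·AE;  Cal = (6.9·ABW + 4·(RE−0.1))·FG·3.55
ABW = (1.05 − 1.021)·131.25·0.79/1.021 = 2.9451
OE = 259 − 259/1.05 = 12.3333 °P
AE = 259 − 259/1.021 = 5.3271 °P
RE = 0.1808·12.3333 + 0.8192·5.3271 = 6.5939 °P
Cal = (6.9·2.9451 + 4·(6.5939−0.1))·1.021·3.55

167.8041 kcal


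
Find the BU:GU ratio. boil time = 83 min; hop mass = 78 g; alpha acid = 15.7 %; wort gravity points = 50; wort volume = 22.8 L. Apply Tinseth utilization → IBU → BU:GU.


U = 1.65·0.000125^(GP/1000)·(1−e^(−0.04t))/4.15;  IBU = (α/100)·m·U·1000/V;  BU:GU = IBU/GP
U = 1.65·0.000125^(50/1000)·(1−e^(−0.04·83))/4.15 = 0.2445
IBU = (15.7/100)·78·0.2445·1000/22.8 = 131.3255
BU:GU = 131.3255/50

2.6265


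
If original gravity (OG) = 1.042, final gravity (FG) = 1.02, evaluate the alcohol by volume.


ABV = (OG − FG) · 131.25
ABV = (1.042 − 1.02) · 131.25

2.8875 % ABV


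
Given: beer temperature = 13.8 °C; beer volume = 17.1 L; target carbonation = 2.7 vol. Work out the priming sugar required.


residual = 14.695·(0.01821 + 0.09011·e^(−0.04·T));  sugar = (target − residual)·4.0·V
residual = 14.695·(0.01821 + 0.09011·e^(−0.04·13.8)) = 1.0300
sugar = (2.7 − 1.0300)·4.0·17.1

114.2248 g


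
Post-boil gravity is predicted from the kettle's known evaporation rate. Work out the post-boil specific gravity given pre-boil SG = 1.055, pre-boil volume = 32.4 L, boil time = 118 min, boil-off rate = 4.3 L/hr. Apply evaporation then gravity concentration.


V_post = V_pre − rate·(t/60);  SG_post = 1 + (SG_pre−1)·V_pre/V_post
V_post = 32.4 − 4.3·(118/60) = 23.9433
SG_post = 1 + (1.055 − 1)·32.4/23.9433

1.0744


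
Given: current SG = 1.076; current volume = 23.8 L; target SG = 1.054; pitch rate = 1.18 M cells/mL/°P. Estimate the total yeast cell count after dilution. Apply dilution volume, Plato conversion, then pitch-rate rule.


V_w = V·((SG_c−1)/(SG_t−1)−1);  °P = 259 − 259/SG_t;  cells = rate·(V+V_w)·°P
V_w = 23.8·((1.076−1)/(1.054−1)−1) = 9.6963
V_final = 23.8 + 9.6963 = 33.4963
°P = 259 − 259/1.054 = 13.2694
cells = 1.18·33.4963·13.2694

524.4834 billion cells


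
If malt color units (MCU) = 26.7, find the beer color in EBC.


SRM = 1.4922·MCU^0.6859;  EBC = SRM·1.97
SRM = 1.4922·26.7^0.6859 = 14.1994
EBC = 14.1994·1.97

27.9729 EBC


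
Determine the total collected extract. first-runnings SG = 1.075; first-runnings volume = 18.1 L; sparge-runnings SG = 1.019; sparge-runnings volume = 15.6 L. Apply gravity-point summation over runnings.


total = Σ (SG_i − 1)·1000·V_i
first = (1.075 − 1)·1000·18.1 = 1357.5000
sparge = (1.019 − 1)·1000·15.6 = 296.4000
total = 1357.5000 + 296.4000

1653.9000 gravity·L


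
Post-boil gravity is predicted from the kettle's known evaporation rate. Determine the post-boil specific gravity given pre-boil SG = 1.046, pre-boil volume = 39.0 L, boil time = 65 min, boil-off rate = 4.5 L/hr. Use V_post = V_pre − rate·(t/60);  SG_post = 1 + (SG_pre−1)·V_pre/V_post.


V_post = 39.0 − 4.5·(65/60) = 34.1250
SG_post = 1 + (1.046 − 1)·39.0/34.1250

1.0526


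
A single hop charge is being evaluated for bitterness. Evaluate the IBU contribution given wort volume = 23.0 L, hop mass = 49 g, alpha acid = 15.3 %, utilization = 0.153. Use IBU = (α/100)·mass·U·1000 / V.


IBU = (15.3/100)·49·0.153·1000 / 23.0

49.8713 IBU


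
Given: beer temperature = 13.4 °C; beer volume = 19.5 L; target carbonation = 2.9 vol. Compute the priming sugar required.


residual = 14.695·(0.01821 + 0.09011·e^(−0.04·T));  sugar = (target − residual)·4.0·V
residual = 14.695·(0.01821 + 0.09011·e^(−0.04·13.4)) = 1.0423
sugar = (2.9 − 1.0423)·4.0·19.5

144.8971 g


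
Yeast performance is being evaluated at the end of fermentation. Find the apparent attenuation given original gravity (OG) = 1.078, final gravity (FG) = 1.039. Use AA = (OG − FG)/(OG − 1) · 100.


AA = (1.078 − 1.039)/(1.078 − 1) · 100

50.0000 %


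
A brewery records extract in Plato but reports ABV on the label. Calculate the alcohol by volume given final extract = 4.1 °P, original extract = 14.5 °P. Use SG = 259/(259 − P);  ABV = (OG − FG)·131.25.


OG = 259/(259 − 14.5) = 1.0593
FG = 259/(259 − 4.1) = 1.0161
ABV = (1.0593 − 1.0161)·131.25

5.6726 % ABV


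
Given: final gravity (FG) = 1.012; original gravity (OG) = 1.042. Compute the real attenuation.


AA = (OG−FG)/(OG−1)·100;  RA = AA·0.8192
AA = (1.042 − 1.012)/(1.042 − 1)·100 = 71.4286
RA = 71.4286·0.8192

58.5143 %


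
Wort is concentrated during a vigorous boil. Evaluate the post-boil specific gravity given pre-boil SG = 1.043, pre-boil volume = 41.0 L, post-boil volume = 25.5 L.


SG_post = 1 + (SG_pre − 1)·V_pre/V_post
pts_pre = (1.043 − 1)·1000 = 43.0000
pts_post = 43.0000·41.0/25.5 = 69.1373
SG_post = 1 + 69.1373/1000

1.0691


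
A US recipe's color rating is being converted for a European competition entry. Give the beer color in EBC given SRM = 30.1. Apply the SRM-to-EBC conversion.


EBC = SRM · 1.97
EBC = 30.1 · 1.97

59.2970 EBC


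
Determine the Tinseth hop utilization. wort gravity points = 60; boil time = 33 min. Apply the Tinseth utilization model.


U = 1.65·0.000125^(GP/1000) · (1 − e^(−0.04·t))/4.15
bigness = 1.65·0.000125^(60/1000) = 0.9623
boil_factor = (1 − e^(−0.04·33))/4.15 = 0.1766
U = 0.9623 · 0.1766

0.1699


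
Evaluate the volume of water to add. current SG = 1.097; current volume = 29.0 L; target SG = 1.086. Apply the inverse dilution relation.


V_water = V·((SG_curr − 1)/(SG_target − 1) − 1)
V_water = 29.0·((1.097 − 1)/(1.086 − 1) − 1)

3.7093 L


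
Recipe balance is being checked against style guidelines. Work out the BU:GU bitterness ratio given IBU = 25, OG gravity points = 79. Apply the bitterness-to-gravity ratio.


BU:GU = IBU / OG_points
BU:GU = 25 / 79

0.3165


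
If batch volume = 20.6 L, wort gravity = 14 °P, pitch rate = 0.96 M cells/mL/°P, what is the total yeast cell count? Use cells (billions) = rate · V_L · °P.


cells = 0.96 · 20.6 · 14

276.8640 billion cells


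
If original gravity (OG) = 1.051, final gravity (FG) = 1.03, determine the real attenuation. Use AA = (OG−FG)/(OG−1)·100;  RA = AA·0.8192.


AA = (1.051 − 1.03)/(1.051 − 1)·100 = 41.1765
RA = 41.1765·0.8192

33.7318 %


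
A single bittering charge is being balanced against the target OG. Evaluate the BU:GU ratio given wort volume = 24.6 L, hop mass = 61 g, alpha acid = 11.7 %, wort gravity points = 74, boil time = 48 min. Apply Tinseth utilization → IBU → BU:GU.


U = 1.65·0.000125^(GP/1000)·(1−e^(−0.04t))/4.15;  IBU = (α/100)·m·U·1000/V;  BU:GU = IBU/GP
U = 1.65·0.000125^(74/1000)·(1−e^(−0.04·48))/4.15 = 0.1745
IBU = (11.7/100)·61·0.1745·1000/24.6 = 50.6217
BU:GU = 50.6217/74

0.6841


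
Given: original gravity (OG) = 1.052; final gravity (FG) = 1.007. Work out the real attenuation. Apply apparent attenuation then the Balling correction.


AA = (OG−FG)/(OG−1)·100;  RA = AA·0.8192
AA = (1.052 − 1.007)/(1.052 − 1)·100 = 86.5385
RA = 86.5385·0.8192

70.8923 %


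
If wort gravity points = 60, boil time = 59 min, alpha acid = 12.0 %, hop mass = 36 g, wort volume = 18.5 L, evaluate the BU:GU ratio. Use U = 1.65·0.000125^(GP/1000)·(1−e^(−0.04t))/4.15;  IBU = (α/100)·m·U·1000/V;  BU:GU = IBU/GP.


U = 1.65·0.000125^(60/1000)·(1−e^(−0.04·59))/4.15 = 0.2100
IBU = (12.0/100)·36·0.2100·1000/18.5 = 49.0331
BU:GU = 49.0331/60

0.8172


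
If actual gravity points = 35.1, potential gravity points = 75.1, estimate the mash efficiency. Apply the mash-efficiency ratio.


efficiency = actual / potential × 100
efficiency = 35.1 / 75.1 × 100

46.7377 %


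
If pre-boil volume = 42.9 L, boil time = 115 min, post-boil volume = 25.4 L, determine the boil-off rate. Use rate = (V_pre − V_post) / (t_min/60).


rate = (42.9 − 25.4) / (115/60)

9.1304 L/hr


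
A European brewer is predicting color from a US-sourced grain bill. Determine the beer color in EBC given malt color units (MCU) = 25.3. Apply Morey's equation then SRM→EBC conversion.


SRM = 1.4922·MCU^0.6859;  EBC = SRM·1.97
SRM = 1.4922·25.3^0.6859 = 13.6845
EBC = 13.6845·1.97

26.9584 EBC


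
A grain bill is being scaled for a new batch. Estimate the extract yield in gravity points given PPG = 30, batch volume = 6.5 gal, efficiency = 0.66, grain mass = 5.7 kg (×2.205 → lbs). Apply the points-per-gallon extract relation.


points = lbs × PPG × eff / vol
lbs = 5.7 × 2.205 = 12.5685
points = 12.5685 × 30 × 0.66 / 6.5

38.2856 points


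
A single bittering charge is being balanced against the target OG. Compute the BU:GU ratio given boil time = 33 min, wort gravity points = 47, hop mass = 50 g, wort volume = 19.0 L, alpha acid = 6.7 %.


U = 1.65·0.000125^(GP/1000)·(1−e^(−0.04t))/4.15;  IBU = (α/100)·m·U·1000/V;  BU:GU = IBU/GP
U = 1.65·0.000125^(47/1000)·(1−e^(−0.04·33))/4.15 = 0.1910
IBU = (6.7/100)·50·0.1910·1000/19.0 = 33.6748
BU:GU = 33.6748/47

0.7165


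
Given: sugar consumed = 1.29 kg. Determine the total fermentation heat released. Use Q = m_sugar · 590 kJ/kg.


Q = 1.29 · 590

761.1000 kJ


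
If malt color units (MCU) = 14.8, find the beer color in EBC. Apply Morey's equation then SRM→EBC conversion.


SRM = 1.4922·MCU^0.6859;  EBC = SRM·1.97
SRM = 1.4922·14.8^0.6859 = 9.4735
EBC = 9.4735·1.97

18.6628 EBC


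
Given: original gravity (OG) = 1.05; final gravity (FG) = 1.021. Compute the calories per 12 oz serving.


ABW = (OG−FG)·131.25·0.79/FG;  °P = 259 − 259/SG (for OG→OE and FG→AE);  RE = 0.1808·OE + 0.8192·AE;  Cal = (6.9·ABW + 4·(RE−0.1))·FG·3.55
ABW = (1.05 − 1.021)·131.25·0.79/1.021 = 2.9451
OE = 259 − 259/1.05 = 12.3333 °P
AE = 259 − 259/1.021 = 5.3271 °P
RE = 0.1808·12.3333 + 0.8192·5.3271 = 6.5939 °P
Cal = (6.9·2.9451 + 4·(6.5939−0.1))·1.021·3.55

167.8041 kcal


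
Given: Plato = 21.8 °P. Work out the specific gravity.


SG = 259/(259 − P)
SG = 259/(259 − 21.8)

1.0919


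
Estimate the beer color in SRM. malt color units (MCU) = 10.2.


SRM = 1.4922 · MCU^0.6859
SRM = 1.4922 · 10.2^0.6859

7.3388 SRM


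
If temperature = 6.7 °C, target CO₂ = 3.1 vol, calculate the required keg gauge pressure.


psi = vols/(0.01821 + 0.09011·e^(−0.04·T)) − 14.695
psi = 3.1/(0.01821 + 0.09011·e^(−0.04·6.7)) − 14.695

20.8816 psi


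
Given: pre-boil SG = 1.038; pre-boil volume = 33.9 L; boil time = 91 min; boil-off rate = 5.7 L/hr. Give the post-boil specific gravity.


V_post = V_pre − rate·(t/60);  SG_post = 1 + (SG_pre−1)·V_pre/V_post
V_post = 33.9 − 5.7·(91/60) = 25.2550
SG_post = 1 + (1.038 − 1)·33.9/25.2550

1.0510


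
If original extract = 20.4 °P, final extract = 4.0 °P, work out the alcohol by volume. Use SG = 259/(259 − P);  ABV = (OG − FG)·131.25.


OG = 259/(259 − 20.4) = 1.0855
FG = 259/(259 − 4.0) = 1.0157
ABV = (1.0855 − 1.0157)·131.25

9.1629 % ABV


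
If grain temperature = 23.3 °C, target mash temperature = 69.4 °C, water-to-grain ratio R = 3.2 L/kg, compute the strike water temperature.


T_strike = (0.41/R)·(T_mash − T_grain) + T_mash
T_strike = (0.41/3.2)·(69.4 − 23.3) + 69.4

75.3066 °C


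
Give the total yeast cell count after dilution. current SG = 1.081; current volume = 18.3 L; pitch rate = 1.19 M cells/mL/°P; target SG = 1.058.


V_w = V·((SG_c−1)/(SG_t−1)−1);  °P = 259 − 259/SG_t;  cells = rate·(V+V_w)·°P
V_w = 18.3·((1.081−1)/(1.058−1)−1) = 7.2569
V_final = 18.3 + 7.2569 = 25.5569
°P = 259 − 259/1.058 = 14.1985
cells = 1.19·25.5569·14.1985

431.8144 billion cells


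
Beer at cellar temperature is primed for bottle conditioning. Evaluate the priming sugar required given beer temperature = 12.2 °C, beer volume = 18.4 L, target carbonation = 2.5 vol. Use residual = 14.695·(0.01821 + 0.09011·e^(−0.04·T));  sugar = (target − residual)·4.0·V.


residual = 14.695·(0.01821 + 0.09011·e^(−0.04·12.2)) = 1.0804
sugar = (2.5 − 1.0804)·4.0·18.4

104.4797 g


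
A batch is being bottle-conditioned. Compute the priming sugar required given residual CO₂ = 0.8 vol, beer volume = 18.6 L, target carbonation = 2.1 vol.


sugar = (target − residual)·4.0·V
sugar = (2.1 − 0.8)·4.0·18.6

96.7200 g


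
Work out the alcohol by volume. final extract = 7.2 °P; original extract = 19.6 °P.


SG = 259/(259 − P);  ABV = (OG − FG)·131.25
OG = 259/(259 − 19.6) = 1.0819
FG = 259/(259 − 7.2) = 1.0286
ABV = (1.0819 − 1.0286)·131.25

6.9926 % ABV


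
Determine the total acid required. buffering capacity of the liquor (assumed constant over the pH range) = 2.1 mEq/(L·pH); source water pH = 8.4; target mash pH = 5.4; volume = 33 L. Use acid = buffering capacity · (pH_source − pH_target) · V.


acid = 2.1 · (8.4 − 5.4) · 33

207.9000 mEq
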